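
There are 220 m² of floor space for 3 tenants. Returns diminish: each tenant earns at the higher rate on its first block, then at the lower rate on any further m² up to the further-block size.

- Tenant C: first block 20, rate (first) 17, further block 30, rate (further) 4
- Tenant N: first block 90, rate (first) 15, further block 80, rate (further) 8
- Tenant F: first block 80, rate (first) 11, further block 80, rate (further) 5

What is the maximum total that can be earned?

Treat each block as its own option and order by rate: Tenant C/first 17 > Tenant N/first 15 > Tenant F/first 11 > Tenant N/second 8 > Tenant F/second 5 > Tenant C/second 4.
Tenant C/first (17): +20 ; 200 left.
Tenant N/first (15): +90 ; 110 left.
Tenant F/first (11): +80 ; 30 left.
30 remain; put them into Tenant N second at 8.
Total = 17×20 + 15×90 + 11×80 + 8×30 = 2810.

2810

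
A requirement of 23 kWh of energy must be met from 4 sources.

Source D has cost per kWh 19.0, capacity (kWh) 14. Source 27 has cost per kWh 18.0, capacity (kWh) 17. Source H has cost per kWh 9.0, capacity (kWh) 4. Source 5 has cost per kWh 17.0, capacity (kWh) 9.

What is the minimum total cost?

369

Fill from the cheapest source first.
Take 4 from Source H at 9.0 — need 19 more.
Source 5 at 17.0: take all 9 kWh — 10 still needed.
Source 27 at 18.0: take 10 of its 17 — requirement met.
Source D: unused.
Cost = 4×9.0 + 9×17.0 + 10×18.0 = 369.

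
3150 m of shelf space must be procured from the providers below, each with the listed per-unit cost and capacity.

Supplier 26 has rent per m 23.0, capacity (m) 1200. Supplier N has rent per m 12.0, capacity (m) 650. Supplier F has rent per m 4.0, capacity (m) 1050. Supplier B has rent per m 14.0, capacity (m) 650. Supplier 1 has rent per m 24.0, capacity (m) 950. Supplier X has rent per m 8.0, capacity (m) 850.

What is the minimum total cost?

27200

Use providers in increasing cost order.
Take 1050 from Supplier F at 4.0 — need 2100 more.
Take 850 from Supplier X at 8.0 — need 1250 more.
Supplier N at 12.0: take all 650 m — 600 still needed.
Supplier B (14.0): take the remaining 600 — done.
Supplier 26, Supplier 1: unused.
Cost = 1050×4.0 + 850×8.0 + 650×12.0 + 600×14.0 = 27200.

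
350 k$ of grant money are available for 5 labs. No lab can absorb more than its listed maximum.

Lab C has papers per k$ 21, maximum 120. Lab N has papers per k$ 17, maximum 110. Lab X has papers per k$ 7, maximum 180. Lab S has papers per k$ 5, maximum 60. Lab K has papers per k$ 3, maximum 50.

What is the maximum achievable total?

Highest papers per k$ first: Lab C 21 > Lab N 17 > Lab X 7 > Lab S 5 > Lab K 3.
Lab C: +120 to 120 (cap) — 230 left.
Give Lab N 110 to hit its cap of 110 — 120 left.
Only 120 left; Lab X takes them to reach 120.
Total = 21×120 + 17×110 + 7×120 = 5230.

5230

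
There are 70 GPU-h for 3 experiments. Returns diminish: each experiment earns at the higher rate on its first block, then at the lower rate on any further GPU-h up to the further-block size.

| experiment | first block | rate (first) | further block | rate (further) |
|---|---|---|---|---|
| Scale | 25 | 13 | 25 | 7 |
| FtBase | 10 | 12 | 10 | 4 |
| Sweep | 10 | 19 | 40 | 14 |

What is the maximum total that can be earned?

1010

Order all 6 blocks by rate: Sweep/T1 19 > Sweep/T2 14 > Scale/T1 13 > FtBase/T1 12 > Scale/T2 7 > FtBase/T2 4.
Sweep/T1 (19): +10 — 60 left.
Fill Sweep T2 block (40 at 14) — 20 left.
20 remain; put them into Scale T1 at 13.
Total = 19×10 + 14×40 + 13×20 = 1010.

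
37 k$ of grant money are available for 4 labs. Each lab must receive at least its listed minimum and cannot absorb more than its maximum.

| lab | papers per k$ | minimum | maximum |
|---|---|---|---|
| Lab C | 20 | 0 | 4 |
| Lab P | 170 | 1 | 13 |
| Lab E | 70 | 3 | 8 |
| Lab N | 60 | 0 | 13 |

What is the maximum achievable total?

3610

Meeting every minimum uses 0+1+3+0 = 4 k$, leaving 33.
Rank by papers per k$: Lab P 170 > Lab E 70 > Lab N 60 > Lab C 20.
Lab P takes 12 more to reach its cap of 13 ; 21 left.
Lab E takes 5 more to reach its cap of 8 ; 16 left.
Lab N takes 13 more to reach its cap of 13 ; 3 left.
Only 3 left; Lab C takes them to reach 3.
Total = 20×3 + 170×13 + 70×8 + 60×13 = 3610.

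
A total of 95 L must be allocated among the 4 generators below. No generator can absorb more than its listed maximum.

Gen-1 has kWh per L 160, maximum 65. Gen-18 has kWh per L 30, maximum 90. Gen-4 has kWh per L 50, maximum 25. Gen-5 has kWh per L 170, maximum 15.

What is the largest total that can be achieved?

Order the generators by kWh per L: Gen-5 170 > Gen-1 160 > Gen-4 50 > Gen-18 30.
Gen-5 takes 15 to reach its cap of 15 ; 80 left.
Gen-1 takes 65 to reach its cap of 65 ; 15 left.
Gen-4: +15 (room for 25) → 15. Pool exhausted.
Total = 160×65 + 50×15 + 170×15 = 13700.

13700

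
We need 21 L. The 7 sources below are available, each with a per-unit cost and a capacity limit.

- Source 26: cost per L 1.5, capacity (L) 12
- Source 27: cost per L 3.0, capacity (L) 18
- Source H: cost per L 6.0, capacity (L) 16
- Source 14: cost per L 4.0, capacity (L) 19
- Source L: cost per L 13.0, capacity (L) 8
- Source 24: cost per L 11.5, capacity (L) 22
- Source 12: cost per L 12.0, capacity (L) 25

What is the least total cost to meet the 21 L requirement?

45

Use sources in increasing cost order.
Take 12 from Source 26 at 1.5 ; need 9 more.
Source 27 (3.0): take the remaining 9 ; done.
Source 14, Source H, Source 24, Source 12, Source L: unused.
Cost = 12×1.5 + 9×3.0 = 45.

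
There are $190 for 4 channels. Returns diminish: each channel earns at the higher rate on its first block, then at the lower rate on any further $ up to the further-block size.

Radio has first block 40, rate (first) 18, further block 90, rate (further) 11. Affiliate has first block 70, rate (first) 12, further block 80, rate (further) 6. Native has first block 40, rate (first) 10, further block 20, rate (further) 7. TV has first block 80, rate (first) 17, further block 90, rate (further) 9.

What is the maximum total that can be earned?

Treat each block as its own option and order by rate: Radio/first 18 > TV/first 17 > Affiliate/first 12 > Radio/second 11 > Native/first 10 > TV/second 9 > Native/second 7 > Affiliate/second 6.
Fill Radio first block (40 at 18) ; 150 left.
TV first at 17: fill all 80 ; 70 left.
Fill Affiliate first block (70 at 12) ; 0 left.
Total = 18×40 + 17×80 + 12×70 = 2920.

2920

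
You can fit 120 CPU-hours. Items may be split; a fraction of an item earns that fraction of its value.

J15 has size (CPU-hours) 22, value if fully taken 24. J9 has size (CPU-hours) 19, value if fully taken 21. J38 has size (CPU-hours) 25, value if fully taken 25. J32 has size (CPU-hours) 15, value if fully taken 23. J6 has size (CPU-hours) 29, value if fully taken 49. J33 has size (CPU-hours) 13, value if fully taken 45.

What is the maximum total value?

184

Best value per unit of size first: J33 45/13≈3.46, J6 49/29≈1.69, J32 23/15≈1.53, J9 21/19≈1.11, J15 24/22≈1.09, J38 25/25≈1.
Take all of J33 (13 CPU-hours, value 45) — 107 CPU-hours left.
Take all of J6 (29 CPU-hours, value 49) — 78 CPU-hours left.
Take all of J32 (15 CPU-hours, value 23) — 63 CPU-hours left.
J9: take in full, 19 CPU-hours for value 21 — 44 left.
J15: take in full, 22 CPU-hours for value 24 — 22 left.
Only 22 CPU-hours remain; take 22/25 of J38 for value 25×22/25 = 22.
Total value = 184.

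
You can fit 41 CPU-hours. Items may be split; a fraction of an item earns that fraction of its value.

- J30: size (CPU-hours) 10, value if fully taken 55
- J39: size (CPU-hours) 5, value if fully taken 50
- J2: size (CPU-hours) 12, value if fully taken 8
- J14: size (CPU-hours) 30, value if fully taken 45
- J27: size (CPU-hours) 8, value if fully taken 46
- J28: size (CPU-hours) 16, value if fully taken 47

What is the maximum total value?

201

Best value per unit of size first: J39 50/5≈10, J27 46/8≈5.75, J30 55/10≈5.5, J28 47/16≈2.94, J14 45/30≈1.5, J2 8/12≈0.667.
Take all of J39 (5 CPU-hours, value 50) ; 36 CPU-hours left.
J27: take in full, 8 CPU-hours for value 46 ; 28 left.
J30: take in full, 10 CPU-hours for value 55 ; 18 left.
Take all of J28 (16 CPU-hours, value 47) ; 2 CPU-hours left.
2 CPU-hours left: a 2/30 share of J14 gives 45×2/30 = 3.
Total value = 201.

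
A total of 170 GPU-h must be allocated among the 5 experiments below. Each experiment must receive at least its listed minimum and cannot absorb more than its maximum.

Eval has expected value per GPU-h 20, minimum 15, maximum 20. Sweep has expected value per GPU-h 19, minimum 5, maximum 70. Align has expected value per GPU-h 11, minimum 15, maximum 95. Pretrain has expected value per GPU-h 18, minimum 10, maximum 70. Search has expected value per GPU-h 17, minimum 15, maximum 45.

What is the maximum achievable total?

Meeting every minimum uses 15+5+15+10+15 = 60 GPU-h, leaving 110.
Highest expected value per GPU-h first: Eval 20 > Sweep 19 > Pretrain 18 > Search 17 > Align 11.
Give Eval 5 more to hit its cap of 20 → 105 left.
Sweep takes 65 more to reach its cap of 70 → 40 left.
Only 40 left; Pretrain takes them to reach 50.
Total = 20×20 + 19×70 + 11×15 + 18×50 + 17×15 = 3050.

3050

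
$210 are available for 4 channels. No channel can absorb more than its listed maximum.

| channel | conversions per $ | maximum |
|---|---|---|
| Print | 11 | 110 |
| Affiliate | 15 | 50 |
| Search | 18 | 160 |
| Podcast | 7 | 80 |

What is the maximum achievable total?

Rank by conversions per $: Search 18 > Affiliate 15 > Print 11 > Podcast 7.
Give Search 160 to hit its cap of 160 — 50 left.
Affiliate takes 50 to reach its cap of 50 — 0 left.
Total = 15×50 + 18×160 = 3630.

3630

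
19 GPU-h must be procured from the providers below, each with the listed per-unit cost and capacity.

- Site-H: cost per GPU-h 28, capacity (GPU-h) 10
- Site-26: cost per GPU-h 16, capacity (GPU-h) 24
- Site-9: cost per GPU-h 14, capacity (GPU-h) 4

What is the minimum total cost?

296

Cheapest first:
Take 4 from Site-9 at 14 — need 15 more.
Take 15 from Site-26 at 16 to finish.
Site-H: unused.
Cost = 4×14 + 15×16 = 296.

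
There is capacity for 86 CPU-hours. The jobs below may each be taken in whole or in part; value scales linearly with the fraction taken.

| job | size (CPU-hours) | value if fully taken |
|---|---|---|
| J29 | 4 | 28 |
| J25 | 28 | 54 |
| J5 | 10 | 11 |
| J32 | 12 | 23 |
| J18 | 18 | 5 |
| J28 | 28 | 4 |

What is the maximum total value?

123

Rank by value-to-size ratio: J29 28/4≈7, J25 54/28≈1.93, J32 23/12≈1.92, J5 11/10≈1.1, J18 5/18≈0.278, J28 4/28≈0.143.
Take all of J29 (4 CPU-hours, value 28) — 82 CPU-hours left.
All 28 CPU-hours of J25 fit (value 54) — 54 remain.
All 12 CPU-hours of J32 fit (value 23) — 42 remain.
J5: take in full, 10 CPU-hours for value 11 — 32 left.
Take all of J18 (18 CPU-hours, value 5) — 14 CPU-hours left.
Fill the last 14 CPU-hours with part of J28: 14/28 of it earns 2.
Total value = 123.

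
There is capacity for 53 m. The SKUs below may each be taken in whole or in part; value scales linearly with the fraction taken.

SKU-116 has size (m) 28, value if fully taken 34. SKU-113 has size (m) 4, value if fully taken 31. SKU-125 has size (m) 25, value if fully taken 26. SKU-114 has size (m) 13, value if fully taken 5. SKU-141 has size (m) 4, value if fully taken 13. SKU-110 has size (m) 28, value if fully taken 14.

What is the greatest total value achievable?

95.68

Rank by value-to-size ratio: SKU-113 31/4≈7.75, SKU-141 13/4≈3.25, SKU-116 34/28≈1.21, SKU-125 26/25≈1.04, SKU-110 14/28≈0.5, SKU-114 5/13≈0.385.
SKU-113: take in full, 4 m for value 31 ; 49 left.
Take all of SKU-141 (4 m, value 13) ; 45 m left.
Take all of SKU-116 (28 m, value 34) ; 17 m left.
Fill the last 17 m with part of SKU-125: 17/25 of it earns 17.68.
Total value = 95.68.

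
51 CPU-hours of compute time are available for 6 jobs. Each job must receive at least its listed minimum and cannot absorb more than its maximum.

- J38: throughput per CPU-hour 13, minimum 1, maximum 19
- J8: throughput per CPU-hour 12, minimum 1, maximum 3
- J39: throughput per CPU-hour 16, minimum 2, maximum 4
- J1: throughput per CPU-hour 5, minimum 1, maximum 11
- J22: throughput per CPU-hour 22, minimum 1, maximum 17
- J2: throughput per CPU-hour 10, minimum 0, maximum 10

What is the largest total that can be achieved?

796

Meeting every minimum uses 1+1+2+1+1+0 = 6 CPU-hours, leaving 45.
Highest throughput per CPU-hour first: J22 22 > J39 16 > J38 13 > J8 12 > J2 10 > J1 5.
J22 takes 16 more to reach its cap of 17 → 29 left.
J39 takes 2 more to reach its cap of 4 → 27 left.
Give J38 18 more to hit its cap of 19 → 9 left.
Give J8 2 more to hit its cap of 3 → 7 left.
Only 7 left; J2 takes them to reach 7.
Total = 13×19 + 12×3 + 16×4 + 5×1 + 22×17 + 10×7 = 796.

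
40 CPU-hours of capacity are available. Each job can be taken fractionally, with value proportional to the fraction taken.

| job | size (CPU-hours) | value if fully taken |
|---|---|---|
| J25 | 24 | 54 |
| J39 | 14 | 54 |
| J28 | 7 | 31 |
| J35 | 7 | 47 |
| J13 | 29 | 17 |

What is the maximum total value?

159

Rank by value-to-size ratio: J35 47/7≈6.71, J28 31/7≈4.43, J39 54/14≈3.86, J25 54/24≈2.25, J13 17/29≈0.586.
Take all of J35 (7 CPU-hours, value 47) — 33 CPU-hours left.
Take all of J28 (7 CPU-hours, value 31) — 26 CPU-hours left.
Take all of J39 (14 CPU-hours, value 54) — 12 CPU-hours left.
12 CPU-hours left: a 12/24 share of J25 gives 54×12/24 = 27.
Total value = 159.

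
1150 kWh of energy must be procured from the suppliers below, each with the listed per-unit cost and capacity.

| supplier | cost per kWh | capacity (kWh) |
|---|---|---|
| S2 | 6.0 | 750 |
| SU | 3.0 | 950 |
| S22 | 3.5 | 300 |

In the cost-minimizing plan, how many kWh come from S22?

200

Use suppliers in increasing cost order.
SU at 3.0: take all 950 kWh — 200 still needed.
Take 200 from S22 at 3.5 to finish.
S2: unused.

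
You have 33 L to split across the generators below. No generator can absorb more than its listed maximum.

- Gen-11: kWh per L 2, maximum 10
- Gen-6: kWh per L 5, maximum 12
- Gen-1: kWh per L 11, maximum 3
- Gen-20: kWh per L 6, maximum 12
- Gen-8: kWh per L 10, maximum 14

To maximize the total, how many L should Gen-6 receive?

4

Highest kWh per L first: Gen-1 11 > Gen-8 10 > Gen-20 6 > Gen-6 5 > Gen-11 2.
Give Gen-1 3 to hit its cap of 3 — 30 left.
Give Gen-8 14 to hit its cap of 14 — 16 left.
Give Gen-20 12 to hit its cap of 12 — 4 left.
Only 4 left; Gen-6 takes them to reach 4.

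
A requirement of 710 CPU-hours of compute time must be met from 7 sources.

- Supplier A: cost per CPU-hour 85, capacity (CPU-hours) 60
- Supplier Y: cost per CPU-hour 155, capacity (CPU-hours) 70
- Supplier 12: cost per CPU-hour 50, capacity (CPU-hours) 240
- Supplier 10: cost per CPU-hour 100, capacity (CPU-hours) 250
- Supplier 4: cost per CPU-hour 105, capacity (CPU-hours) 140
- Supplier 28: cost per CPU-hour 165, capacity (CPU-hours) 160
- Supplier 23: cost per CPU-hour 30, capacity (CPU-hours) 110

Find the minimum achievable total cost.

Use sources in increasing cost order.
Take 110 from Supplier 23 at 30 → need 600 more.
Take 240 from Supplier 12 at 50 → need 360 more.
Take 60 from Supplier A at 85 → need 300 more.
Take 250 from Supplier 10 at 100 → need 50 more.
Supplier 4 (105): take the remaining 50 → done.
Supplier Y, Supplier 28: unused.
Cost = 110×30 + 240×50 + 60×85 + 250×100 + 50×105 = 50650.

50650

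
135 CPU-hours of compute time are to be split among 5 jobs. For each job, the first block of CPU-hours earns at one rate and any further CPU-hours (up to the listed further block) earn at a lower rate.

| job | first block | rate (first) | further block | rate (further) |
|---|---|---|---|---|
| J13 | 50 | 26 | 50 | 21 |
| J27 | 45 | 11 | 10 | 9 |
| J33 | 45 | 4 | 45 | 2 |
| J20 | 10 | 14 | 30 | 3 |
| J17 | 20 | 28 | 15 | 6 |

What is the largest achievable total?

3105

Rank every tier by rate: J17/tier1 28 > J13/tier1 26 > J13/tier2 21 > J20/tier1 14 > J27/tier1 11 > J27/tier2 9 > J17/tier2 6 > J33/tier1 4 > J20/tier2 3 > J33/tier2 2.
Fill J17 tier1 block (20 at 28) — 115 left.
J13 tier1 at 26: fill all 50 — 65 left.
J13/tier2 (21): +50 — 15 left.
Fill J20 tier1 block (10 at 14) — 5 left.
J27 tier1 at 11: only 5 left, fill 5.
Total = 28×20 + 26×50 + 21×50 + 14×10 + 11×5 = 3105.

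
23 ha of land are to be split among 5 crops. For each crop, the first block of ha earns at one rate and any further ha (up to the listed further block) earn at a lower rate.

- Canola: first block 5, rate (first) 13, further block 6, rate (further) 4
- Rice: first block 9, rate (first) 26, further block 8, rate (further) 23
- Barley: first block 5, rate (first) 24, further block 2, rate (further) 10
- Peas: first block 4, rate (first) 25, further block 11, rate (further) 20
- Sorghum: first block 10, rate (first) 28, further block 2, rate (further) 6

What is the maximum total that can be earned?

614

Order all 10 blocks by rate: Sorghum/tier1 28 > Rice/tier1 26 > Peas/tier1 25 > Barley/tier1 24 > Rice/tier2 23 > Peas/tier2 20 > Canola/tier1 13 > Barley/tier2 10 > Sorghum/tier2 6 > Canola/tier2 4.
Fill Sorghum tier1 block (10 at 28) — 13 left.
Rice tier1 at 26: fill all 9 — 4 left.
Fill Peas tier1 block (4 at 25) — 0 left.
Total = 28×10 + 26×9 + 25×4 = 614.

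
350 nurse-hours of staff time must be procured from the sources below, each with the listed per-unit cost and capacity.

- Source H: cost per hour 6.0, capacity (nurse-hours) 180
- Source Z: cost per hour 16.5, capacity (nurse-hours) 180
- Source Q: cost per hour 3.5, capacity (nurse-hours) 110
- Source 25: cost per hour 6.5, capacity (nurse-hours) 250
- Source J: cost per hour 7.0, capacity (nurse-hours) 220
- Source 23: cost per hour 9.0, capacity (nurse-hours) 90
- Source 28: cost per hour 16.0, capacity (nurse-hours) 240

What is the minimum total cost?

Use sources in increasing cost order.
Source Q (3.5): use full 110 ; 240 nurse-hours to go.
Take 180 from Source H at 6.0 ; need 60 more.
Source 25 (6.5): take the remaining 60 ; done.
Source J, Source 23, Source 28, Source Z: unused.
Cost = 110×3.5 + 180×6.0 + 60×6.5 = 1855.

1855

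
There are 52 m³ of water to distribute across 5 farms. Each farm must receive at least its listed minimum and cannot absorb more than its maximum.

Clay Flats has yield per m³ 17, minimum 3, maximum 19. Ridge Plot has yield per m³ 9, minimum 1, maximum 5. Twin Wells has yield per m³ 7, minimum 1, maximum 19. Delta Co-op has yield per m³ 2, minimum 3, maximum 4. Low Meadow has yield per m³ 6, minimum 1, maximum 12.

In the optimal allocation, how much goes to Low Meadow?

6

Meeting every minimum uses 3+1+1+3+1 = 9 m³, leaving 43.
Highest yield per m³ first: Clay Flats 17 > Ridge Plot 9 > Twin Wells 7 > Low Meadow 6 > Delta Co-op 2.
Clay Flats: +16 to 19 (cap) — 27 left.
Ridge Plot: +4 to 5 (cap) — 23 left.
Twin Wells: +18 to 19 (cap) — 5 left.
Low Meadow has room for 11 more but only 5 remain, so it gets 6.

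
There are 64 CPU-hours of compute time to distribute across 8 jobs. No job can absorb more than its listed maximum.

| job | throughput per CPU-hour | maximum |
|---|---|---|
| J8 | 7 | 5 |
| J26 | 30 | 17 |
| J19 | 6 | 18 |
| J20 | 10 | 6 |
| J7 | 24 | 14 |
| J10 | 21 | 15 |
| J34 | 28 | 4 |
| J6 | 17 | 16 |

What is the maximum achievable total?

Order the jobs by throughput per CPU-hour: J26 30 > J34 28 > J7 24 > J10 21 > J6 17 > J20 10 > J8 7 > J19 6.
J26 takes 17 to reach its cap of 17 — 47 left.
J34: +4 to 4 (cap) — 43 left.
Give J7 14 to hit its cap of 14 — 29 left.
Give J10 15 to hit its cap of 15 — 14 left.
J6 has room for 16 but only 14 remain, so it gets 14.
Total = 30×17 + 24×14 + 21×15 + 28×4 + 17×14 = 1511.

1511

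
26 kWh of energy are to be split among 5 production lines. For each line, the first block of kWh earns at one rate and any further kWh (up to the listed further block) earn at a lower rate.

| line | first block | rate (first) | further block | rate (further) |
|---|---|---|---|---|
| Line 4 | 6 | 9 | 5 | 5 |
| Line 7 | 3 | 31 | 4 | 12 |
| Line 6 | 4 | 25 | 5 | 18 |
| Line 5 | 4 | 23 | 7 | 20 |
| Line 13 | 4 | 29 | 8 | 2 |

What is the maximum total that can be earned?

Rank every tier by rate: Line 7/first 31 > Line 13/first 29 > Line 6/first 25 > Line 5/first 23 > Line 5/second 20 > Line 6/second 18 > Line 7/second 12 > Line 4/first 9 > Line 4/second 5 > Line 13/second 2.
Line 7/first (31): +3 → 23 left.
Fill Line 13 first block (4 at 29) → 19 left.
Fill Line 6 first block (4 at 25) → 15 left.
Line 5/first (23): +4 → 11 left.
Line 5 second at 20: fill all 7 → 4 left.
Line 6/second: +4 of 5 at 18; pool empty.
Total = 31×3 + 29×4 + 25×4 + 23×4 + 20×7 + 18×4 = 613.

613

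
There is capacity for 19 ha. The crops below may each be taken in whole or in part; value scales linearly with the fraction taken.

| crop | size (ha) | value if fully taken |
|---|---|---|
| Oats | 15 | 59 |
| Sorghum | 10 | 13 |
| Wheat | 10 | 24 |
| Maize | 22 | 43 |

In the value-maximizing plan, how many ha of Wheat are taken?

4

Rank by value-to-size ratio: Oats 59/15≈3.93, Wheat 24/10≈2.4, Maize 43/22≈1.95, Sorghum 13/10≈1.3.
Oats: take in full, 15 ha for value 59 → 4 left.
Fill the last 4 ha with part of Wheat: 4/10 of it earns 9.6.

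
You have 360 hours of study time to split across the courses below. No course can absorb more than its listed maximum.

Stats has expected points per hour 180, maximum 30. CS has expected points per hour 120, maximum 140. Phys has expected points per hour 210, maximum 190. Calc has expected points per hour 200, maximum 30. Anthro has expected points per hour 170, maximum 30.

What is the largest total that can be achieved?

Rank by expected points per hour: Phys 210 > Calc 200 > Stats 180 > Anthro 170 > CS 120.
Give Phys 190 to hit its cap of 190 → 170 left.
Calc takes 30 to reach its cap of 30 → 140 left.
Stats: +30 to 30 (cap) → 110 left.
Anthro takes 30 to reach its cap of 30 → 80 left.
CS: +80 (room for 140) → 80. Pool exhausted.
Total = 180×30 + 120×80 + 210×190 + 200×30 + 170×30 = 66000.

66000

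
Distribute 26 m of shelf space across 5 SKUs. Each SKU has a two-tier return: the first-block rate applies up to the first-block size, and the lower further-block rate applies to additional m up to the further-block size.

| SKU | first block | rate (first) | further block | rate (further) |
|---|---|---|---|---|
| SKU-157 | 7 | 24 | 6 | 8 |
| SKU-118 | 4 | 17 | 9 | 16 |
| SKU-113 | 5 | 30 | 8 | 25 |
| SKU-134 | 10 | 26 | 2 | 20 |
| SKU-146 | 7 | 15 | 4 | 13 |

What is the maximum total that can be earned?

682

Treat each block as its own option and order by rate: SKU-113/first 30 > SKU-134/first 26 > SKU-113/second 25 > SKU-157/first 24 > SKU-134/second 20 > SKU-118/first 17 > SKU-118/second 16 > SKU-146/first 15 > SKU-146/second 13 > SKU-157/second 8.
SKU-113 first at 30: fill all 5 ; 21 left.
SKU-134/first (26): +10 ; 11 left.
SKU-113/second (25): +8 ; 3 left.
3 remain; put them into SKU-157 first at 24.
Total = 30×5 + 26×10 + 25×8 + 24×3 = 682.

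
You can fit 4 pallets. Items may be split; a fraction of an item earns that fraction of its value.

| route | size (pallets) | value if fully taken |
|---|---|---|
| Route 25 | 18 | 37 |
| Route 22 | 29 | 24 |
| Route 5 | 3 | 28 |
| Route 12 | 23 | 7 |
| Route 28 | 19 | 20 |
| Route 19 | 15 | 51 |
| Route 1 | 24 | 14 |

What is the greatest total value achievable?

Best value per unit of size first: Route 5 28/3≈9.33, Route 19 51/15≈3.4, Route 25 37/18≈2.06, Route 28 20/19≈1.05, Route 22 24/29≈0.828, Route 1 14/24≈0.583, Route 12 7/23≈0.304.
All 3 pallets of Route 5 fit (value 28) → 1 remain.
Fill the last 1 pallets with part of Route 19: 1/15 of it earns 3.4.
Total value = 31.4.

31.4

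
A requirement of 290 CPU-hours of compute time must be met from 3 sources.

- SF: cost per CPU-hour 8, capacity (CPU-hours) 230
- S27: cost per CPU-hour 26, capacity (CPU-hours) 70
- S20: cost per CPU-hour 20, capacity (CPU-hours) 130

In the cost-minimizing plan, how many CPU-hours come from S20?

60

Fill from the cheapest source first.
SF at 8: take all 230 CPU-hours — 60 still needed.
Take 60 from S20 at 20 to finish.
S27: unused.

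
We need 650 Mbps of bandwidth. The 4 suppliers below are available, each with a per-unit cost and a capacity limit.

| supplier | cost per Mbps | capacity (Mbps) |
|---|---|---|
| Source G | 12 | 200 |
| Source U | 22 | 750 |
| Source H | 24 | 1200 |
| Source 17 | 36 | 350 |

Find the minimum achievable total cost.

12300

Fill from the cheapest supplier first.
Source G at 12: take all 200 Mbps — 450 still needed.
Source U at 22: take 450 of its 750 — requirement met.
Source H, Source 17: unused.
Cost = 200×12 + 450×22 = 12300.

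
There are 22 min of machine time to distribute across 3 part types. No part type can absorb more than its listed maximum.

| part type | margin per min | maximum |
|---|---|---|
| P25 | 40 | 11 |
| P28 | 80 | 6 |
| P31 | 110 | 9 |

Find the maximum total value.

Rank by margin per min: P31 110 > P28 80 > P25 40.
P31 takes 9 to reach its cap of 9 — 13 left.
P28: +6 to 6 (cap) — 7 left.
Only 7 left; P25 takes them to reach 7.
Total = 40×7 + 80×6 + 110×9 = 1750.

1750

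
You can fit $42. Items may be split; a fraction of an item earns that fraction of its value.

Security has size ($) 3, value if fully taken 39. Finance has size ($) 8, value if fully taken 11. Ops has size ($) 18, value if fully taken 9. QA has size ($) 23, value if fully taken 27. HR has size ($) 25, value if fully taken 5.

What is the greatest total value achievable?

81

Rank by value-to-size ratio: Security 39/3≈13, Finance 11/8≈1.38, QA 27/23≈1.17, Ops 9/18≈0.5, HR 5/25≈0.2.
Security: take in full, 3 $ for value 39 — 39 left.
Finance: take in full, 8 $ for value 11 — 31 left.
QA: take in full, 23 $ for value 27 — 8 left.
Fill the last 8 $ with part of Ops: 8/18 of it earns 4.
Total value = 81.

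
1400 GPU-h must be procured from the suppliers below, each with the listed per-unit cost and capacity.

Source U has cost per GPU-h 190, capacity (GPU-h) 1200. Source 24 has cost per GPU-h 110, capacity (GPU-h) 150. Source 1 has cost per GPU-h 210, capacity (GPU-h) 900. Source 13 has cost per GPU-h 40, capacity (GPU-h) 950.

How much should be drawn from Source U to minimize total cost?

Fill from the cheapest supplier first.
Source 13 (40): use full 950 — 450 GPU-h to go.
Source 24 (110): use full 150 — 300 GPU-h to go.
Source U at 190: take 300 of its 1200 — requirement met.
Source 1: unused.

300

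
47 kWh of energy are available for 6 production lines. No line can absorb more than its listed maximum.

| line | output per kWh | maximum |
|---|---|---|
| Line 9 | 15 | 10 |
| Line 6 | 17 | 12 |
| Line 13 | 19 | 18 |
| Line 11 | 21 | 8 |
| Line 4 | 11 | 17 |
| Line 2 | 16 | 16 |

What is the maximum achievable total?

Highest output per kWh first: Line 11 21 > Line 13 19 > Line 6 17 > Line 2 16 > Line 9 15 > Line 4 11.
Line 11 takes 8 to reach its cap of 8 — 39 left.
Give Line 13 18 to hit its cap of 18 — 21 left.
Line 6: +12 to 12 (cap) — 9 left.
Line 2: +9 (room for 16) → 9. Pool exhausted.
Total = 17×12 + 19×18 + 21×8 + 16×9 = 858.

858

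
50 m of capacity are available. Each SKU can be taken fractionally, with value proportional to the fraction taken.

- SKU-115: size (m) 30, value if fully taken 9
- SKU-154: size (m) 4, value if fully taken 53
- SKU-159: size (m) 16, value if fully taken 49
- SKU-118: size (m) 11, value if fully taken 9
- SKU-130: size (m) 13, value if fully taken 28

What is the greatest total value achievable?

140.8

Rank by value-to-size ratio: SKU-154 53/4≈13.2, SKU-159 49/16≈3.06, SKU-130 28/13≈2.15, SKU-118 9/11≈0.818, SKU-115 9/30≈0.3.
Take all of SKU-154 (4 m, value 53) ; 46 m left.
SKU-159: take in full, 16 m for value 49 ; 30 left.
All 13 m of SKU-130 fit (value 28) ; 17 remain.
Take all of SKU-118 (11 m, value 9) ; 6 m left.
Only 6 m remain; take 6/30 of SKU-115 for value 9×6/30 = 1.8.
Total value = 140.8.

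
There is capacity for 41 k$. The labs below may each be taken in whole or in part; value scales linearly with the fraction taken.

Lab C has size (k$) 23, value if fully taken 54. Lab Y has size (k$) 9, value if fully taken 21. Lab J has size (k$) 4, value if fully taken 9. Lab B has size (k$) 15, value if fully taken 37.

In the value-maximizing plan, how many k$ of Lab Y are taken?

Best value per unit of size first: Lab B 37/15≈2.47, Lab C 54/23≈2.35, Lab Y 21/9≈2.33, Lab J 9/4≈2.25.
Take all of Lab B (15 k$, value 37) → 26 k$ left.
Lab C: take in full, 23 k$ for value 54 → 3 left.
Fill the last 3 k$ with part of Lab Y: 3/9 of it earns 7.

3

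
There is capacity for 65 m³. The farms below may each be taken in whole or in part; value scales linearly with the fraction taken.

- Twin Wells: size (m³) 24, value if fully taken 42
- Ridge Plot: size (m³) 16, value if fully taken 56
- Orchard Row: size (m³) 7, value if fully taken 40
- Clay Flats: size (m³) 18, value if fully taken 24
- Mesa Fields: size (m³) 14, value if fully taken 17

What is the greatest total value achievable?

Best value per unit of size first: Orchard Row 40/7≈5.71, Ridge Plot 56/16≈3.5, Twin Wells 42/24≈1.75, Clay Flats 24/18≈1.33, Mesa Fields 17/14≈1.21.
All 7 m³ of Orchard Row fit (value 40) → 58 remain.
Take all of Ridge Plot (16 m³, value 56) → 42 m³ left.
All 24 m³ of Twin Wells fit (value 42) → 18 remain.
Take all of Clay Flats (18 m³, value 24) → 0 m³ left.
Total value = 162.

162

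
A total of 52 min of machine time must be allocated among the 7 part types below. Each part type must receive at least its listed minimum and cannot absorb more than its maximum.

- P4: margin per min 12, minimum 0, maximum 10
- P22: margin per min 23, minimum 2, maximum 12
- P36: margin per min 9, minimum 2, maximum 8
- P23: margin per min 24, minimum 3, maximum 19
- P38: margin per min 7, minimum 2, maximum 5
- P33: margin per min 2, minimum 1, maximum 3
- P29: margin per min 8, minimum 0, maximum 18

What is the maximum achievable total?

Meeting every minimum uses 0+2+2+3+2+1+0 = 10 min, leaving 42.
Highest margin per min first: P23 24 > P22 23 > P4 12 > P36 9 > P29 8 > P38 7 > P33 2.
Give P23 16 more to hit its cap of 19 — 26 left.
P22: +10 to 12 (cap) — 16 left.
Give P4 10 more to hit its cap of 10 — 6 left.
P36: +6 to 8 (cap) — 0 left.
Total = 12×10 + 23×12 + 9×8 + 24×19 + 7×2 + 2×1 = 940.

940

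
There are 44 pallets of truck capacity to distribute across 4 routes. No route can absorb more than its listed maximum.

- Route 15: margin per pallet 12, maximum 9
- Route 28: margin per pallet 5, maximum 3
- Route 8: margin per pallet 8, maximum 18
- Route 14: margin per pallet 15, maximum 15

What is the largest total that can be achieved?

487

Highest margin per pallet first: Route 14 15 > Route 15 12 > Route 8 8 > Route 28 5.
Give Route 14 15 to hit its cap of 15 → 29 left.
Route 15: +9 to 9 (cap) → 20 left.
Route 8 takes 18 to reach its cap of 18 → 2 left.
Route 28 has room for 3 but only 2 remain, so it gets 2.
Total = 12×9 + 5×2 + 8×18 + 15×15 = 487.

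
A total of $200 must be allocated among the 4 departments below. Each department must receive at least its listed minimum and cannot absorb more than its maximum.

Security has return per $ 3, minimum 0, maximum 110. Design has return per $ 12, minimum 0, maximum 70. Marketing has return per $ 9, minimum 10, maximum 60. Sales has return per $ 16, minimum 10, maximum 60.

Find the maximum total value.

Meeting every minimum uses 0+0+10+10 = 20 $, leaving 180.
Highest return per $ first: Sales 16 > Design 12 > Marketing 9 > Security 3.
Give Sales 50 more to hit its cap of 60 → 130 left.
Design takes 70 more to reach its cap of 70 → 60 left.
Give Marketing 50 more to hit its cap of 60 → 10 left.
Security has room for 110 more but only 10 remain, so it gets 10.
Total = 3×10 + 12×70 + 9×60 + 16×60 = 2370.

2370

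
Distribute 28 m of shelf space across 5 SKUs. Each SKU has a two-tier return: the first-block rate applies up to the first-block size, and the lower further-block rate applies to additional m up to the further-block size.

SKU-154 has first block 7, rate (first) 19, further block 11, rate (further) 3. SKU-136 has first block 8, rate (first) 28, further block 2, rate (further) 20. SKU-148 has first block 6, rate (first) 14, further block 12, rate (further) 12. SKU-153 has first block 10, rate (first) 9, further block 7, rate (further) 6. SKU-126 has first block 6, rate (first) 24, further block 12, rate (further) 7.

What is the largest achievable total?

Order all 10 blocks by rate: SKU-136/tier1 28 > SKU-126/tier1 24 > SKU-136/tier2 20 > SKU-154/tier1 19 > SKU-148/tier1 14 > SKU-148/tier2 12 > SKU-153/tier1 9 > SKU-126/tier2 7 > SKU-153/tier2 6 > SKU-154/tier2 3.
SKU-136 tier1 at 28: fill all 8 — 20 left.
SKU-126/tier1 (24): +6 — 14 left.
SKU-136/tier2 (20): +2 — 12 left.
Fill SKU-154 tier1 block (7 at 19) — 5 left.
SKU-148 tier1 at 14: only 5 left, fill 5.
Total = 28×8 + 24×6 + 20×2 + 19×7 + 14×5 = 611.

611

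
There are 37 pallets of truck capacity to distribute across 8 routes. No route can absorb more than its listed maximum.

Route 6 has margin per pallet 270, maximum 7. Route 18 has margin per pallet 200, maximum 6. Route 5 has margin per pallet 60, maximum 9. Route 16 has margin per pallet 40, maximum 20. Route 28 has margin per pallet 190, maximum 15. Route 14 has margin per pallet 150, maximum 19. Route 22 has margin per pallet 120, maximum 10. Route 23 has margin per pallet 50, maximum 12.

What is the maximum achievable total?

Rank by margin per pallet: Route 6 270 > Route 18 200 > Route 28 190 > Route 14 150 > Route 22 120 > Route 5 60 > Route 23 50 > Route 16 40.
Route 6: +7 to 7 (cap) — 30 left.
Route 18 takes 6 to reach its cap of 6 — 24 left.
Route 28: +15 to 15 (cap) — 9 left.
Route 14 has room for 19 but only 9 remain, so it gets 9.
Total = 270×7 + 200×6 + 190×15 + 150×9 = 7290.

7290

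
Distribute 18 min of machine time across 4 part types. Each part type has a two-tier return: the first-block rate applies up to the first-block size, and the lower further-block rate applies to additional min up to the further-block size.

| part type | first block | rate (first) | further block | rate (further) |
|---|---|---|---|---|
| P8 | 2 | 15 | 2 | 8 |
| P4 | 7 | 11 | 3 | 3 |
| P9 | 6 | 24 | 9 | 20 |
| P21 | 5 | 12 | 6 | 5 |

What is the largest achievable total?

Treat each block as its own option and order by rate: P9/first 24 > P9/second 20 > P8/first 15 > P21/first 12 > P4/first 11 > P8/second 8 > P21/second 5 > P4/second 3.
Fill P9 first block (6 at 24) → 12 left.
P9/second (20): +9 → 3 left.
Fill P8 first block (2 at 15) → 1 left.
1 remain; put them into P21 first at 12.
Total = 24×6 + 20×9 + 15×2 + 12×1 = 366.

366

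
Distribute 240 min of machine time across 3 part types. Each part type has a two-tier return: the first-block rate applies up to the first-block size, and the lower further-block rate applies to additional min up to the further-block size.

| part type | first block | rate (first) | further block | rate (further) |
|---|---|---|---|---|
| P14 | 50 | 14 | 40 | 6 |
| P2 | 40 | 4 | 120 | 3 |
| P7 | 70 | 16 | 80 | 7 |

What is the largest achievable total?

2620

Treat each block as its own option and order by rate: P7/first 16 > P14/first 14 > P7/second 7 > P14/second 6 > P2/first 4 > P2/second 3.
P7 first at 16: fill all 70 ; 170 left.
Fill P14 first block (50 at 14) ; 120 left.
Fill P7 second block (80 at 7) ; 40 left.
P14/second (6): +40 ; 0 left.
Total = 16×70 + 14×50 + 7×80 + 6×40 = 2620.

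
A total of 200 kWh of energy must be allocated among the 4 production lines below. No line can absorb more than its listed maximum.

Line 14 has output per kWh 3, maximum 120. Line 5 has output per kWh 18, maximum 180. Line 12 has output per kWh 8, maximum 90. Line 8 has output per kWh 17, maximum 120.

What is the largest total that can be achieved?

Order the production lines by output per kWh: Line 5 18 > Line 8 17 > Line 12 8 > Line 14 3.
Line 5: +180 to 180 (cap) — 20 left.
Line 8: +20 (room for 120) → 20. Pool exhausted.
Total = 18×180 + 17×20 = 3580.

3580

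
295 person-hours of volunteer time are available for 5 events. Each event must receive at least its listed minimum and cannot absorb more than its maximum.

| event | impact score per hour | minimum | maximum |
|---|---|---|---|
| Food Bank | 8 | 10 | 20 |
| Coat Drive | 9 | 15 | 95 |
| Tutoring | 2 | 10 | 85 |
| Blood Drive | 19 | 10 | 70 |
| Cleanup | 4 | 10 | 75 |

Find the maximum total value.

2715

Meeting every minimum uses 10+15+10+10+10 = 55 person-hours, leaving 240.
Order the events by impact score per hour: Blood Drive 19 > Coat Drive 9 > Food Bank 8 > Cleanup 4 > Tutoring 2.
Blood Drive: +60 to 70 (cap) ; 180 left.
Coat Drive takes 80 more to reach its cap of 95 ; 100 left.
Food Bank: +10 to 20 (cap) ; 90 left.
Give Cleanup 65 more to hit its cap of 75 ; 25 left.
Tutoring: +25 (room for 75) → 35. Pool exhausted.
Total = 8×20 + 9×95 + 2×35 + 19×70 + 4×75 = 2715.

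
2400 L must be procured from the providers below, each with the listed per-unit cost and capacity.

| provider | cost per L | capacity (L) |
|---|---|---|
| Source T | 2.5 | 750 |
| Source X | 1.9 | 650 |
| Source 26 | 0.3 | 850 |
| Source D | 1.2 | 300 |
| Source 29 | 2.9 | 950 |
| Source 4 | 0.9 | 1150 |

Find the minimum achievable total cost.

1840

Cheapest first:
Source 26 (0.3): use full 850 — 1550 L to go.
Source 4 (0.9): use full 1150 — 400 L to go.
Source D at 1.2: take all 300 L — 100 still needed.
Source X at 1.9: take 100 of its 650 — requirement met.
Source T, Source 29: unused.
Cost = 850×0.3 + 1150×0.9 + 300×1.2 + 100×1.9 = 1840.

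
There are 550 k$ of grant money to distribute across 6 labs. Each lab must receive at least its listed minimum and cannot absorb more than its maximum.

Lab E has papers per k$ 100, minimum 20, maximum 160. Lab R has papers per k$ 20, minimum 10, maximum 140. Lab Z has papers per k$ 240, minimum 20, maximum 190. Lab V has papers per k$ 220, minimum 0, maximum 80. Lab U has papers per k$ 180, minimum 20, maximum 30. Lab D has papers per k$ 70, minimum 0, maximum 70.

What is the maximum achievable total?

89900

Meeting every minimum uses 20+10+20+0+20+0 = 70 k$, leaving 480.
Highest papers per k$ first: Lab Z 240 > Lab V 220 > Lab U 180 > Lab E 100 > Lab D 70 > Lab R 20.
Lab Z takes 170 more to reach its cap of 190 → 310 left.
Lab V: +80 to 80 (cap) → 230 left.
Give Lab U 10 more to hit its cap of 30 → 220 left.
Give Lab E 140 more to hit its cap of 160 → 80 left.
Lab D: +70 to 70 (cap) → 10 left.
Lab R: +10 (room for 130) → 20. Pool exhausted.
Total = 100×160 + 20×20 + 240×190 + 220×80 + 180×30 + 70×70 = 89900.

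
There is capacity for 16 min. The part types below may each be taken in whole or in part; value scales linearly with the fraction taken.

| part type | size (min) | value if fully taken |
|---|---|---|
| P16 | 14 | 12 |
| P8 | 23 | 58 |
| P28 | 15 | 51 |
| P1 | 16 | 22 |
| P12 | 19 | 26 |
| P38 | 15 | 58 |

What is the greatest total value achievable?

61.4

Rank by value-to-size ratio: P38 58/15≈3.87, P28 51/15≈3.4, P8 58/23≈2.52, P1 22/16≈1.38, P12 26/19≈1.37, P16 12/14≈0.857.
P38: take in full, 15 min for value 58 ; 1 left.
Fill the last 1 min with part of P28: 1/15 of it earns 3.4.
Total value = 61.4.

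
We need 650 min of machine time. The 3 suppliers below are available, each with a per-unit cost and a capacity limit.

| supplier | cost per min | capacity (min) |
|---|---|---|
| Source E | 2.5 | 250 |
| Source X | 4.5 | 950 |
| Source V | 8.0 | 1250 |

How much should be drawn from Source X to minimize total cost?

400

Cheapest first:
Source E at 2.5: take all 250 min ; 400 still needed.
Take 400 from Source X at 4.5 to finish.
Source V: unused.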